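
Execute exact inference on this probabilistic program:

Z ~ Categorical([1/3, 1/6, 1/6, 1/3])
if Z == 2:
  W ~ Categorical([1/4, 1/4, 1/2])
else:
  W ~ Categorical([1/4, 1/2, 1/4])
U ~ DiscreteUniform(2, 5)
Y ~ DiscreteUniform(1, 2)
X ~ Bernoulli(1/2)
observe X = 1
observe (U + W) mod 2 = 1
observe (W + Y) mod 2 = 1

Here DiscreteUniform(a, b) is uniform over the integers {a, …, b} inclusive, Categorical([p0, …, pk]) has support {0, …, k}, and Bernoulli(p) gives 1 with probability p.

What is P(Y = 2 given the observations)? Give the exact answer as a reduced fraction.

P(Y = 2 | obs) = 11/24

Enumerate traces; 24 have nonzero weight after conditioning:
  (Z=0, W=0, U=3, Y=1, X=1) weight 1/192
  (Z=0, W=0, U=5, Y=1, X=1) weight 1/192
  (Z=0, W=1, U=2, Y=2, X=1) weight 1/96
  (Z=0, W=1, U=4, Y=2, X=1) weight 1/96
  (Z=0, W=2, U=3, Y=1, X=1) weight 1/192
  (Z=0, W=2, U=5, Y=1, X=1) weight 1/192
  (Z=1, W=0, U=3, Y=1, X=1) weight 1/384
  (Z=1, W=0, U=5, Y=1, X=1) weight 1/384
  … 16 more
Group by Y:
  weight(Y=1) = 13/192
  weight(Y=2) = 11/192
Total weight = 13/192 + 11/192 = 1/8
P(Y=1 | obs) = 13/192 / 1/8 = 13/24
P(Y=2 | obs) = 11/192 / 1/8 = 11/24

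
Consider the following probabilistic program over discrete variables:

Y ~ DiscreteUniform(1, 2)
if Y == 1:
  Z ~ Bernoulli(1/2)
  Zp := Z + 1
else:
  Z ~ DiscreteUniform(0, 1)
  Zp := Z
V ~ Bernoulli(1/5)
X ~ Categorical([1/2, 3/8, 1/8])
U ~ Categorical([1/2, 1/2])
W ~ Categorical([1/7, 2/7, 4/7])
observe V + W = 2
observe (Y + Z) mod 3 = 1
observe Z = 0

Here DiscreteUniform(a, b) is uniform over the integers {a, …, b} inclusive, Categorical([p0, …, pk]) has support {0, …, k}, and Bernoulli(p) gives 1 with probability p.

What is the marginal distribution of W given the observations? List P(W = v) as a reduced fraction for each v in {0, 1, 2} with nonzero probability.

Enumerate traces; 12 have nonzero weight after conditioning:
  (Y=1, Z=0, V=0, X=0, U=0, W=2) weight 1/35
  (Y=1, Z=0, V=0, X=0, U=1, W=2) weight 1/35
  (Y=1, Z=0, V=0, X=1, U=0, W=2) weight 3/140
  (Y=1, Z=0, V=0, X=1, U=1, W=2) weight 3/140
  (Y=1, Z=0, V=0, X=2, U=0, W=2) weight 1/140
  (Y=1, Z=0, V=0, X=2, U=1, W=2) weight 1/140
  (Y=1, Z=0, V=1, X=0, U=0, W=1) weight 1/280
  (Y=1, Z=0, V=1, X=0, U=1, W=1) weight 1/280
  … 4 more
Group by W:
  weight(W=1) = 1/70
  weight(W=2) = 4/35
Total weight = 1/70 + 4/35 = 9/70
P(W=1 | obs) = 1/70 / 9/70 = 1/9
P(W=2 | obs) = 4/35 / 9/70 = 8/9

P(W=1) = 1/9, P(W=2) = 8/9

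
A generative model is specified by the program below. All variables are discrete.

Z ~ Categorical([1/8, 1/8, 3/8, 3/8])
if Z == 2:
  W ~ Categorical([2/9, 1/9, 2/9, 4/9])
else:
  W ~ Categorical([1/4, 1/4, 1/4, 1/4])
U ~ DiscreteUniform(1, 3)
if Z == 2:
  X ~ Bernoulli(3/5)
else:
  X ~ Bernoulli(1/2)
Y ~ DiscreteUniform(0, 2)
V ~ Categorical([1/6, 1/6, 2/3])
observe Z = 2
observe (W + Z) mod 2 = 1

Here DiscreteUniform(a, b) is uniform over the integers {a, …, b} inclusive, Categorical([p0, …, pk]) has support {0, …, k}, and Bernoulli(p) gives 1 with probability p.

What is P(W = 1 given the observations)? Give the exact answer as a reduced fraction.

P(W = 1 | obs) = 1/5

Enumerate traces; 108 have nonzero weight after conditioning:
  (Z=2, W=1, U=1, X=0, Y=0, V=0) weight 1/3240
  (Z=2, W=1, U=1, X=0, Y=0, V=1) weight 1/3240
  (Z=2, W=1, U=1, X=0, Y=0, V=2) weight 1/810
  (Z=2, W=1, U=1, X=0, Y=1, V=0) weight 1/3240
  (Z=2, W=1, U=1, X=0, Y=1, V=1) weight 1/3240
  (Z=2, W=1, U=1, X=0, Y=1, V=2) weight 1/810
  (Z=2, W=1, U=1, X=0, Y=2, V=0) weight 1/3240
  (Z=2, W=1, U=1, X=0, Y=2, V=1) weight 1/3240
  (Z=2, W=3, U=1, X=0, Y=0, V=0) weight 1/810
  … 99 more
Group by W:
  weight(W=1) = 1/24
  weight(W=3) = 1/6
Total weight = 1/24 + 1/6 = 5/24
P(W=1 | obs) = 1/24 / 5/24 = 1/5
P(W=3 | obs) = 1/6 / 5/24 = 4/5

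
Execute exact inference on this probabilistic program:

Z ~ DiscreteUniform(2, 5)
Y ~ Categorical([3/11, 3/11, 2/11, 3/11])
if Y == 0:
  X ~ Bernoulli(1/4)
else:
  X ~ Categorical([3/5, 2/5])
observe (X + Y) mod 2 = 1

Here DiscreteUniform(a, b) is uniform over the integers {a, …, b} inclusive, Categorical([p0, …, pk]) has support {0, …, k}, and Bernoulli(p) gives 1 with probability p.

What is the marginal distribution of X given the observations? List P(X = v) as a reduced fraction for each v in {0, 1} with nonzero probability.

Enumerate traces; 16 have nonzero weight after conditioning:
  (Z=2, Y=0, X=1) weight 3/176
  (Z=2, Y=1, X=0) weight 9/220
  (Z=2, Y=2, X=1) weight 1/55
  (Z=2, Y=3, X=0) weight 9/220
  (Z=3, Y=0, X=1) weight 3/176
  (Z=3, Y=1, X=0) weight 9/220
  (Z=3, Y=2, X=1) weight 1/55
  (Z=3, Y=3, X=0) weight 9/220
  … 8 more
Group by X:
  weight(X=0) = 18/55
  weight(X=1) = 31/220
Total weight = 18/55 + 31/220 = 103/220
P(X=0 | obs) = 18/55 / 103/220 = 72/103
P(X=1 | obs) = 31/220 / 103/220 = 31/103

P(X=0) = 72/103, P(X=1) = 31/103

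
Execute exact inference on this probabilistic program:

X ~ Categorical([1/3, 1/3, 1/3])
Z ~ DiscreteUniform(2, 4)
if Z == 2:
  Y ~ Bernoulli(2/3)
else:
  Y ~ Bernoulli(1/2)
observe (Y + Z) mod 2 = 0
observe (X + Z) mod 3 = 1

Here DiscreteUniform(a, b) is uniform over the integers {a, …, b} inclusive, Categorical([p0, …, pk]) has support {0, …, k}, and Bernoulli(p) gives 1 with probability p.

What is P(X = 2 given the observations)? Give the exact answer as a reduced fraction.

P(X = 2 | obs) = 1/4

Enumerate traces; 3 have nonzero weight after conditioning:
  (X=0, Z=4, Y=0) weight 1/18
  (X=1, Z=3, Y=1) weight 1/18
  (X=2, Z=2, Y=0) weight 1/27
Group by X:
  weight(X=0) = 1/18
  weight(X=1) = 1/18
  weight(X=2) = 1/27
Total weight = 1/18 + 1/18 + 1/27 = 4/27
P(X=0 | obs) = 1/18 / 4/27 = 3/8
P(X=1 | obs) = 1/18 / 4/27 = 3/8
P(X=2 | obs) = 1/27 / 4/27 = 1/4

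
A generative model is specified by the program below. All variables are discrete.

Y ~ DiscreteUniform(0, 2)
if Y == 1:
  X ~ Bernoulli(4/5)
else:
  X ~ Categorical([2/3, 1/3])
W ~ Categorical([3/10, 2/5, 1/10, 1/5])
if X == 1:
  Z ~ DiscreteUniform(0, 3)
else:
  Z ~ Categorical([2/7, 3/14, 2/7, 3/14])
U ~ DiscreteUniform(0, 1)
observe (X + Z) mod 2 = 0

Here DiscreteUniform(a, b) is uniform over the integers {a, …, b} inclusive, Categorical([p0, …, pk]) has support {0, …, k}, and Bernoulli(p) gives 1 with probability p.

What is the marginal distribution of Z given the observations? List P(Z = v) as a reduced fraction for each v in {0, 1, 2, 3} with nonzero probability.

Enumerate traces; 96 have nonzero weight after conditioning:
  (Y=0, X=0, W=0, Z=0, U=0) weight 1/105
  (Y=0, X=0, W=0, Z=0, U=1) weight 1/105
  (Y=0, X=0, W=0, Z=2, U=0) weight 1/105
  (Y=0, X=0, W=0, Z=2, U=1) weight 1/105
  (Y=0, X=0, W=1, Z=0, U=0) weight 4/315
  (Y=0, X=0, W=1, Z=0, U=1) weight 4/315
  (Y=0, X=0, W=1, Z=2, U=0) weight 4/315
  (Y=0, X=0, W=1, Z=2, U=1) weight 4/315
  (Y=0, X=1, W=0, Z=1, U=0) weight 1/240
  (Y=0, X=1, W=0, Z=3, U=0) weight 1/240
  … 86 more
Group by Z:
  weight(Z=0) = 46/315
  weight(Z=1) = 11/90
  weight(Z=2) = 46/315
  weight(Z=3) = 11/90
Total weight = 46/315 + 11/90 + 46/315 + 11/90 = 169/315
P(Z=0 | obs) = 46/315 / 169/315 = 46/169
P(Z=1 | obs) = 11/90 / 169/315 = 77/338
P(Z=2 | obs) = 46/315 / 169/315 = 46/169
P(Z=3 | obs) = 11/90 / 169/315 = 77/338

P(Z=0) = 46/169, P(Z=1) = 77/338, P(Z=2) = 46/169, P(Z=3) = 77/338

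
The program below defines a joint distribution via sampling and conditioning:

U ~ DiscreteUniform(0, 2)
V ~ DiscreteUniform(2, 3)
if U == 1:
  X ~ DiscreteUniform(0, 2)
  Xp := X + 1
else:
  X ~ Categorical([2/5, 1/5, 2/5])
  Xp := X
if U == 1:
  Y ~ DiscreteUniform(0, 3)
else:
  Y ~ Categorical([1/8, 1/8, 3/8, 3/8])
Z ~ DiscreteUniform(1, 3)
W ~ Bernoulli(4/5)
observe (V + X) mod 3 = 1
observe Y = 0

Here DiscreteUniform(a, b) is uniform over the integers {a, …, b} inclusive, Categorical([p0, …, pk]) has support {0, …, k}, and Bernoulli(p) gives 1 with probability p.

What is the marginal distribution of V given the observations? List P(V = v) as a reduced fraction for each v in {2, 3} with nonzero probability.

Enumerate traces; 36 have nonzero weight after conditioning:
  (U=0, V=2, X=2, Y=0, Z=1, W=0) weight 1/1800
  (U=0, V=2, X=2, Y=0, Z=1, W=1) weight 1/450
  (U=0, V=2, X=2, Y=0, Z=2, W=0) weight 1/1800
  (U=0, V=2, X=2, Y=0, Z=2, W=1) weight 1/450
  (U=0, V=2, X=2, Y=0, Z=3, W=0) weight 1/1800
  (U=0, V=2, X=2, Y=0, Z=3, W=1) weight 1/450
  (U=0, V=3, X=1, Y=0, Z=1, W=0) weight 1/3600
  (U=0, V=3, X=1, Y=0, Z=1, W=1) weight 1/900
  … 28 more
Group by V:
  weight(V=2) = 11/360
  weight(V=3) = 1/45
Total weight = 11/360 + 1/45 = 19/360
P(V=2 | obs) = 11/360 / 19/360 = 11/19
P(V=3 | obs) = 1/45 / 19/360 = 8/19

P(V=2) = 11/19, P(V=3) = 8/19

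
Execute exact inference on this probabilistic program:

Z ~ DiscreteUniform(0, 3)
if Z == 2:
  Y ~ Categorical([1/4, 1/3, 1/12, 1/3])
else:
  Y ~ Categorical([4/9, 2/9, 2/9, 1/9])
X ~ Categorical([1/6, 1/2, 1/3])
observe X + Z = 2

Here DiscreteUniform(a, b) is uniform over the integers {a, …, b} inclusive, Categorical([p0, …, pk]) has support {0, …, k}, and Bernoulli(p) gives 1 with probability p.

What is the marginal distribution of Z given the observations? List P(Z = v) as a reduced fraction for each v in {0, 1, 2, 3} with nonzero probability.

Enumerate traces; 12 have nonzero weight after conditioning:
  (Z=0, Y=0, X=2) weight 1/27
  (Z=0, Y=1, X=2) weight 1/54
  (Z=0, Y=2, X=2) weight 1/54
  (Z=0, Y=3, X=2) weight 1/108
  (Z=1, Y=0, X=1) weight 1/18
  (Z=1, Y=1, X=1) weight 1/36
  (Z=1, Y=2, X=1) weight 1/36
  (Z=1, Y=3, X=1) weight 1/72
  (Z=2, Y=0, X=0) weight 1/96
  … 3 more
Group by Z:
  weight(Z=0) = 1/12
  weight(Z=1) = 1/8
  weight(Z=2) = 1/24
Total weight = 1/12 + 1/8 + 1/24 = 1/4
P(Z=0 | obs) = 1/12 / 1/4 = 1/3
P(Z=1 | obs) = 1/8 / 1/4 = 1/2
P(Z=2 | obs) = 1/24 / 1/4 = 1/6

P(Z=0) = 1/3, P(Z=1) = 1/2, P(Z=2) = 1/6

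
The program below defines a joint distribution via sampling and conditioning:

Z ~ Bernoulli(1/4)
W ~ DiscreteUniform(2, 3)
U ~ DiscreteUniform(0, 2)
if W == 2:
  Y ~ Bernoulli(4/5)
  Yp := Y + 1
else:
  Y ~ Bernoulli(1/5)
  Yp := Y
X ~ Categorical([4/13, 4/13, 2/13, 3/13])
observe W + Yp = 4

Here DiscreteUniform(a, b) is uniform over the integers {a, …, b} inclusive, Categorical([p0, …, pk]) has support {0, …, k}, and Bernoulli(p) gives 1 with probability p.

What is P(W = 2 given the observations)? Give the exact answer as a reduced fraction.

P(W = 2 | obs) = 4/5

Enumerate traces; 48 have nonzero weight after conditioning:
  (Z=0, W=2, U=0, Y=1, X=0) weight 2/65
  (Z=0, W=2, U=0, Y=1, X=1) weight 2/65
  (Z=0, W=2, U=0, Y=1, X=2) weight 1/65
  (Z=0, W=2, U=0, Y=1, X=3) weight 3/130
  (Z=0, W=2, U=1, Y=1, X=0) weight 2/65
  (Z=0, W=2, U=1, Y=1, X=1) weight 2/65
  (Z=0, W=2, U=1, Y=1, X=2) weight 1/65
  (Z=0, W=2, U=1, Y=1, X=3) weight 3/130
  (Z=0, W=3, U=0, Y=1, X=0) weight 1/130
  … 39 more
Group by W:
  weight(W=2) = 2/5
  weight(W=3) = 1/10
Total weight = 2/5 + 1/10 = 1/2
P(W=2 | obs) = 2/5 / 1/2 = 4/5
P(W=3 | obs) = 1/10 / 1/2 = 1/5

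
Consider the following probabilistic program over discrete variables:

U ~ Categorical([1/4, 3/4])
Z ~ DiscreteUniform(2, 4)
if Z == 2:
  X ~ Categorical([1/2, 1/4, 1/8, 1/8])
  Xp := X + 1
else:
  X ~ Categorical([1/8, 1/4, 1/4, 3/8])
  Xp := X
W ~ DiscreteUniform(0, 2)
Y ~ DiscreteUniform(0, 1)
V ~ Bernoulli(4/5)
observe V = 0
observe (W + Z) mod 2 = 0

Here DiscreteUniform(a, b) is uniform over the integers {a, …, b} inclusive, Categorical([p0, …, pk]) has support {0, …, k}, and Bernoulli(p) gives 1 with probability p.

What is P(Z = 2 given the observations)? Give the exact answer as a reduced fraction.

P(Z = 2 | obs) = 2/5

Enumerate traces; 80 have nonzero weight after conditioning:
  (U=0, Z=2, X=0, W=0, Y=0, V=0) weight 1/720
  (U=0, Z=2, X=0, W=0, Y=1, V=0) weight 1/720
  (U=0, Z=2, X=0, W=2, Y=0, V=0) weight 1/720
  (U=0, Z=2, X=0, W=2, Y=1, V=0) weight 1/720
  (U=0, Z=2, X=1, W=0, Y=0, V=0) weight 1/1440
  (U=0, Z=2, X=1, W=0, Y=1, V=0) weight 1/1440
  (U=0, Z=2, X=1, W=2, Y=0, V=0) weight 1/1440
  (U=0, Z=2, X=1, W=2, Y=1, V=0) weight 1/1440
  (U=0, Z=3, X=0, W=1, Y=0, V=0) weight 1/2880
  (U=0, Z=4, X=0, W=0, Y=0, V=0) weight 1/2880
  … 70 more
Group by Z:
  weight(Z=2) = 2/45
  weight(Z=3) = 1/45
  weight(Z=4) = 2/45
Total weight = 2/45 + 1/45 + 2/45 = 1/9
P(Z=2 | obs) = 2/45 / 1/9 = 2/5
P(Z=3 | obs) = 1/45 / 1/9 = 1/5
P(Z=4 | obs) = 2/45 / 1/9 = 2/5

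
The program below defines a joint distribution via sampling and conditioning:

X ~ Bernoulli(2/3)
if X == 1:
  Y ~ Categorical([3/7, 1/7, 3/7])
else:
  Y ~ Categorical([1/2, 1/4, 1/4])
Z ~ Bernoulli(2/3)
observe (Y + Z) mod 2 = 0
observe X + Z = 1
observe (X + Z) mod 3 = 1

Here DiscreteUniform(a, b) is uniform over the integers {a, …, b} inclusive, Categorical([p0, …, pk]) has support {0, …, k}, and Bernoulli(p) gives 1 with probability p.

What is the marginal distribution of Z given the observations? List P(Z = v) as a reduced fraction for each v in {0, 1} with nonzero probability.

P(Z=0) = 24/31, P(Z=1) = 7/31

Enumerate traces; 3 have nonzero weight after conditioning:
  (X=0, Y=1, Z=1) weight 1/18
  (X=1, Y=0, Z=0) weight 2/21
  (X=1, Y=2, Z=0) weight 2/21
Group by Z:
  weight(Z=0) = 4/21
  weight(Z=1) = 1/18
Total weight = 4/21 + 1/18 = 31/126
P(Z=0 | obs) = 4/21 / 31/126 = 24/31
P(Z=1 | obs) = 1/18 / 31/126 = 7/31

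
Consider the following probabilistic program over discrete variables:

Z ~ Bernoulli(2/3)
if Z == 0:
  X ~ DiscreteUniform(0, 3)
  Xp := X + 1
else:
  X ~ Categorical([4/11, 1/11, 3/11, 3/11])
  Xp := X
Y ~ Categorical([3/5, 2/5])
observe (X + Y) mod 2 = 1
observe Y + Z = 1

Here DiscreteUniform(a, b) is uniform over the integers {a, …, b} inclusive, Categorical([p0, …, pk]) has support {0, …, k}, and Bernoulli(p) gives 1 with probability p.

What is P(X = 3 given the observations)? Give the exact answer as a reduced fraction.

P(X = 3 | obs) = 18/35

Enumerate traces; 4 have nonzero weight after conditioning:
  (Z=0, X=0, Y=1) weight 1/30
  (Z=0, X=2, Y=1) weight 1/30
  (Z=1, X=1, Y=0) weight 2/55
  (Z=1, X=3, Y=0) weight 6/55
Group by X:
  weight(X=0) = 1/30
  weight(X=1) = 2/55
  weight(X=2) = 1/30
  weight(X=3) = 6/55
Total weight = 1/30 + 2/55 + 1/30 + 6/55 = 7/33
P(X=0 | obs) = 1/30 / 7/33 = 11/70
P(X=1 | obs) = 2/55 / 7/33 = 6/35
P(X=2 | obs) = 1/30 / 7/33 = 11/70
P(X=3 | obs) = 6/55 / 7/33 = 18/35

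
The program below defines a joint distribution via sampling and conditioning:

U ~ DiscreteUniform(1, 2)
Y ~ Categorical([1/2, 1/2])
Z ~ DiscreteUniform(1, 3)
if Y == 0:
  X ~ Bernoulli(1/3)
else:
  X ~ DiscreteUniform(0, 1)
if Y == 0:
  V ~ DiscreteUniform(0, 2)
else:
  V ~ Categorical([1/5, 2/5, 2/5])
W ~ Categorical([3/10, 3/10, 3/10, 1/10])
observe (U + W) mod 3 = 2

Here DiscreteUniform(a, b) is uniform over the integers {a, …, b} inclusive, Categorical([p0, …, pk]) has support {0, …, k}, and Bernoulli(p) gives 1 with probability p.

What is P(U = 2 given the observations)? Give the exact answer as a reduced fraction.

P(U = 2 | obs) = 4/7

Enumerate traces; 108 have nonzero weight after conditioning:
  (U=1, Y=0, Z=1, X=0, V=0, W=1) weight 1/180
  (U=1, Y=0, Z=1, X=0, V=1, W=1) weight 1/180
  (U=1, Y=0, Z=1, X=0, V=2, W=1) weight 1/180
  (U=1, Y=0, Z=1, X=1, V=0, W=1) weight 1/360
  (U=1, Y=0, Z=1, X=1, V=1, W=1) weight 1/360
  (U=1, Y=0, Z=1, X=1, V=2, W=1) weight 1/360
  (U=1, Y=0, Z=2, X=0, V=0, W=1) weight 1/180
  (U=1, Y=0, Z=2, X=0, V=1, W=1) weight 1/180
  (U=2, Y=0, Z=1, X=0, V=0, W=0) weight 1/180
  … 99 more
Group by U:
  weight(U=1) = 3/20
  weight(U=2) = 1/5
Total weight = 3/20 + 1/5 = 7/20
P(U=1 | obs) = 3/20 / 7/20 = 3/7
P(U=2 | obs) = 1/5 / 7/20 = 4/7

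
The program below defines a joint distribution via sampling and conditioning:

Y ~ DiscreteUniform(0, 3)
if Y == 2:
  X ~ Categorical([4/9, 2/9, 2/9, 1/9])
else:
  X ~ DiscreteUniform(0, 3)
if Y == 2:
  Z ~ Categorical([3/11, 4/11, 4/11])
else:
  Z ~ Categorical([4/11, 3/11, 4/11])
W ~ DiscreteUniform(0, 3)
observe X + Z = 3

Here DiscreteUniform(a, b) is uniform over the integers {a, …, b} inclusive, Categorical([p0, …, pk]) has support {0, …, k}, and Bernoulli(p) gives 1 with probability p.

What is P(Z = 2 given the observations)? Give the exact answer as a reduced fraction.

P(Z = 2 | obs) = 140/373

Enumerate traces; 48 have nonzero weight after conditioning:
  (Y=0, X=1, Z=2, W=0) weight 1/176
  (Y=0, X=1, Z=2, W=1) weight 1/176
  (Y=0, X=1, Z=2, W=2) weight 1/176
  (Y=0, X=1, Z=2, W=3) weight 1/176
  (Y=0, X=2, Z=1, W=0) weight 3/704
  (Y=0, X=2, Z=1, W=1) weight 3/704
  (Y=0, X=2, Z=1, W=2) weight 3/704
  (Y=0, X=2, Z=1, W=3) weight 3/704
  (Y=0, X=3, Z=0, W=0) weight 1/176
  … 39 more
Group by Z:
  weight(Z=0) = 5/66
  weight(Z=1) = 113/1584
  weight(Z=2) = 35/396
Total weight = 5/66 + 113/1584 + 35/396 = 373/1584
P(Z=0 | obs) = 5/66 / 373/1584 = 120/373
P(Z=1 | obs) = 113/1584 / 373/1584 = 113/373
P(Z=2 | obs) = 35/396 / 373/1584 = 140/373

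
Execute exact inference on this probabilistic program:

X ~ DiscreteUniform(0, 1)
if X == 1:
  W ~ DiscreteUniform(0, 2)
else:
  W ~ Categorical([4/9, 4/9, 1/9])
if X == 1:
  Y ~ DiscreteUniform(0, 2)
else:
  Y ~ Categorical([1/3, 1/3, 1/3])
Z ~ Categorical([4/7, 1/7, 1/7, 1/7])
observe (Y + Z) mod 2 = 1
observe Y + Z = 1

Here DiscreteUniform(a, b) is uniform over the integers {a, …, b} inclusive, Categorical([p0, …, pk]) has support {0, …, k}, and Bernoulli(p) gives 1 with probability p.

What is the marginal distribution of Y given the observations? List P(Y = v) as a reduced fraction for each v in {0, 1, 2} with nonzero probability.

P(Y=0) = 1/5, P(Y=1) = 4/5

Enumerate traces; 12 have nonzero weight after conditioning:
  (X=0, W=0, Y=0, Z=1) weight 2/189
  (X=0, W=0, Y=1, Z=0) weight 8/189
  (X=0, W=1, Y=0, Z=1) weight 2/189
  (X=0, W=1, Y=1, Z=0) weight 8/189
  (X=0, W=2, Y=0, Z=1) weight 1/378
  (X=0, W=2, Y=1, Z=0) weight 2/189
  (X=1, W=0, Y=0, Z=1) weight 1/126
  (X=1, W=0, Y=1, Z=0) weight 2/63
  … 4 more
Group by Y:
  weight(Y=0) = 1/21
  weight(Y=1) = 4/21
Total weight = 1/21 + 4/21 = 5/21
P(Y=0 | obs) = 1/21 / 5/21 = 1/5
P(Y=1 | obs) = 4/21 / 5/21 = 4/5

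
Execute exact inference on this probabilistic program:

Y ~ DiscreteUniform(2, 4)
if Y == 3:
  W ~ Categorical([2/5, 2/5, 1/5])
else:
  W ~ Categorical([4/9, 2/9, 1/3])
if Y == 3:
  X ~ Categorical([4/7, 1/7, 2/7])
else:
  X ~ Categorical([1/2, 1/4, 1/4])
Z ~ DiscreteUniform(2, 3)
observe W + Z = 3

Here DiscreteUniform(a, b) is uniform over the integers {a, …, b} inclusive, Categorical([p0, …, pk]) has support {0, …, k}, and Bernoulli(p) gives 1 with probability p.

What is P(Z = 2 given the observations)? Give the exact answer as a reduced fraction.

Enumerate traces; 18 have nonzero weight after conditioning:
  (Y=2, W=0, X=0, Z=3) weight 1/27
  (Y=2, W=0, X=1, Z=3) weight 1/54
  (Y=2, W=0, X=2, Z=3) weight 1/54
  (Y=2, W=1, X=0, Z=2) weight 1/54
  (Y=2, W=1, X=1, Z=2) weight 1/108
  (Y=2, W=1, X=2, Z=2) weight 1/108
  (Y=3, W=0, X=0, Z=3) weight 4/105
  (Y=3, W=0, X=1, Z=3) weight 1/105
  … 10 more
Group by Z:
  weight(Z=2) = 19/135
  weight(Z=3) = 29/135
Total weight = 19/135 + 29/135 = 16/45
P(Z=2 | obs) = 19/135 / 16/45 = 19/48
P(Z=3 | obs) = 29/135 / 16/45 = 29/48

P(Z = 2 | obs) = 19/48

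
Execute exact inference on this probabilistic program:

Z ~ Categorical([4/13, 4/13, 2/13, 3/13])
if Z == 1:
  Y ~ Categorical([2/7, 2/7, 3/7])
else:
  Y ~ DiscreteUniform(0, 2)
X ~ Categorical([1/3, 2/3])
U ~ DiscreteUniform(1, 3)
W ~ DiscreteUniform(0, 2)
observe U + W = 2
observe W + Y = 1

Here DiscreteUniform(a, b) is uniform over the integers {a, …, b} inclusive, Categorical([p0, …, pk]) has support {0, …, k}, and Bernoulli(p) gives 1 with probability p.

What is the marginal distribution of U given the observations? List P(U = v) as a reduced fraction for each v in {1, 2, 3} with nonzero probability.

P(U=1) = 1/2, P(U=2) = 1/2

Enumerate traces; 16 have nonzero weight after conditioning:
  (Z=0, Y=0, X=0, U=1, W=1) weight 4/1053
  (Z=0, Y=0, X=1, U=1, W=1) weight 8/1053
  (Z=0, Y=1, X=0, U=2, W=0) weight 4/1053
  (Z=0, Y=1, X=1, U=2, W=0) weight 8/1053
  (Z=1, Y=0, X=0, U=1, W=1) weight 8/2457
  (Z=1, Y=0, X=1, U=1, W=1) weight 16/2457
  (Z=1, Y=1, X=0, U=2, W=0) weight 8/2457
  (Z=1, Y=1, X=1, U=2, W=0) weight 16/2457
  … 8 more
Group by U:
  weight(U=1) = 29/819
  weight(U=2) = 29/819
Total weight = 29/819 + 29/819 = 58/819
P(U=1 | obs) = 29/819 / 58/819 = 1/2
P(U=2 | obs) = 29/819 / 58/819 = 1/2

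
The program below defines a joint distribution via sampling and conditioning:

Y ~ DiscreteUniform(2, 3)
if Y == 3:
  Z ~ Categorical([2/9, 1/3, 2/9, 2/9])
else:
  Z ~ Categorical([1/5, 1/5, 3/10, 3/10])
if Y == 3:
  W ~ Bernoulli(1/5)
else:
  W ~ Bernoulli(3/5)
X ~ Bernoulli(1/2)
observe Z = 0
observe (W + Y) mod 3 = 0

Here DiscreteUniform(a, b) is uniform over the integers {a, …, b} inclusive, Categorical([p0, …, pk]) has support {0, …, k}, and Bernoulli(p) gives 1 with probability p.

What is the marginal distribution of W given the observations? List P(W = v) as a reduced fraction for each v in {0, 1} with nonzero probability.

Enumerate traces; 4 have nonzero weight after conditioning:
  (Y=2, Z=0, W=1, X=0) weight 3/100
  (Y=2, Z=0, W=1, X=1) weight 3/100
  (Y=3, Z=0, W=0, X=0) weight 2/45
  (Y=3, Z=0, W=0, X=1) weight 2/45
Group by W:
  weight(W=0) = 4/45
  weight(W=1) = 3/50
Total weight = 4/45 + 3/50 = 67/450
P(W=0 | obs) = 4/45 / 67/450 = 40/67
P(W=1 | obs) = 3/50 / 67/450 = 27/67

P(W=0) = 40/67, P(W=1) = 27/67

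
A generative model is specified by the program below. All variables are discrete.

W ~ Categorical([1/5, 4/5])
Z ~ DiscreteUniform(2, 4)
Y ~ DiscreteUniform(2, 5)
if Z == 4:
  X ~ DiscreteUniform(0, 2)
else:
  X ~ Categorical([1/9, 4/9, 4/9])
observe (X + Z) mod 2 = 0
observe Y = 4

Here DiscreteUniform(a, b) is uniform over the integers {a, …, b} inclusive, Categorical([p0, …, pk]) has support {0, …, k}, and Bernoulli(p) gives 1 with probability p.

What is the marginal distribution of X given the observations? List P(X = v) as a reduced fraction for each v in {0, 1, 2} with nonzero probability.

P(X=0) = 4/15, P(X=1) = 4/15, P(X=2) = 7/15

Enumerate traces; 10 have nonzero weight after conditioning:
  (W=0, Z=2, Y=4, X=0) weight 1/540
  (W=0, Z=2, Y=4, X=2) weight 1/135
  (W=0, Z=3, Y=4, X=1) weight 1/135
  (W=0, Z=4, Y=4, X=0) weight 1/180
  (W=0, Z=4, Y=4, X=2) weight 1/180
  (W=1, Z=2, Y=4, X=0) weight 1/135
  (W=1, Z=2, Y=4, X=2) weight 4/135
  (W=1, Z=3, Y=4, X=1) weight 4/135
  … 2 more
Group by X:
  weight(X=0) = 1/27
  weight(X=1) = 1/27
  weight(X=2) = 7/108
Total weight = 1/27 + 1/27 + 7/108 = 5/36
P(X=0 | obs) = 1/27 / 5/36 = 4/15
P(X=1 | obs) = 1/27 / 5/36 = 4/15
P(X=2 | obs) = 7/108 / 5/36 = 7/15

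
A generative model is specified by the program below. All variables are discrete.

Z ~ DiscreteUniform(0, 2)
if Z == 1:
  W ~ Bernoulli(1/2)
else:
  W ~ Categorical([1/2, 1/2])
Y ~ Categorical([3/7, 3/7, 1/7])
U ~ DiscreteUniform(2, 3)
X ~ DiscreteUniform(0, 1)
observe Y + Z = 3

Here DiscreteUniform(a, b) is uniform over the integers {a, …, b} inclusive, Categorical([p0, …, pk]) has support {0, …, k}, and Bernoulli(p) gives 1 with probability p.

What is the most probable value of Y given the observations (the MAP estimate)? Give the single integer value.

argmax_v P(Y = v | obs) = 1

Enumerate traces; 16 have nonzero weight after conditioning:
  (Z=1, W=0, Y=2, U=2, X=0) weight 1/168
  (Z=1, W=0, Y=2, U=2, X=1) weight 1/168
  (Z=1, W=0, Y=2, U=3, X=0) weight 1/168
  (Z=1, W=0, Y=2, U=3, X=1) weight 1/168
  (Z=1, W=1, Y=2, U=2, X=0) weight 1/168
  (Z=1, W=1, Y=2, U=2, X=1) weight 1/168
  (Z=1, W=1, Y=2, U=3, X=0) weight 1/168
  (Z=1, W=1, Y=2, U=3, X=1) weight 1/168
  (Z=2, W=0, Y=1, U=2, X=0) weight 1/56
  … 7 more
Group by Y:
  weight(Y=1) = 1/7
  weight(Y=2) = 1/21
Total weight = 1/7 + 1/21 = 4/21
P(Y=1 | obs) = 1/7 / 4/21 = 3/4
P(Y=2 | obs) = 1/21 / 4/21 = 1/4
argmax = 1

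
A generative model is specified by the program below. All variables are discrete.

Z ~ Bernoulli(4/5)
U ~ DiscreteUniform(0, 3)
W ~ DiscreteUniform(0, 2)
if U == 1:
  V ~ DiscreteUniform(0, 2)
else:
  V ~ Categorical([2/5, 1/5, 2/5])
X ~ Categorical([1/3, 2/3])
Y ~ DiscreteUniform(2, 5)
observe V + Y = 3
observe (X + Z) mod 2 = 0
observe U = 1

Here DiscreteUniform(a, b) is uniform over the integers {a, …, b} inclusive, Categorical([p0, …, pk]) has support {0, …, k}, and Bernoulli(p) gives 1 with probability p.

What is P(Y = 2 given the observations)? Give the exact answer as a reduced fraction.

Enumerate traces; 12 have nonzero weight after conditioning:
  (Z=0, U=1, W=0, V=0, X=0, Y=3) weight 1/2160
  (Z=0, U=1, W=0, V=1, X=0, Y=2) weight 1/2160
  (Z=0, U=1, W=1, V=0, X=0, Y=3) weight 1/2160
  (Z=0, U=1, W=1, V=1, X=0, Y=2) weight 1/2160
  (Z=0, U=1, W=2, V=0, X=0, Y=3) weight 1/2160
  (Z=0, U=1, W=2, V=1, X=0, Y=2) weight 1/2160
  (Z=1, U=1, W=0, V=0, X=1, Y=3) weight 1/270
  (Z=1, U=1, W=0, V=1, X=1, Y=2) weight 1/270
  … 4 more
Group by Y:
  weight(Y=2) = 1/80
  weight(Y=3) = 1/80
Total weight = 1/80 + 1/80 = 1/40
P(Y=2 | obs) = 1/80 / 1/40 = 1/2
P(Y=3 | obs) = 1/80 / 1/40 = 1/2

P(Y = 2 | obs) = 1/2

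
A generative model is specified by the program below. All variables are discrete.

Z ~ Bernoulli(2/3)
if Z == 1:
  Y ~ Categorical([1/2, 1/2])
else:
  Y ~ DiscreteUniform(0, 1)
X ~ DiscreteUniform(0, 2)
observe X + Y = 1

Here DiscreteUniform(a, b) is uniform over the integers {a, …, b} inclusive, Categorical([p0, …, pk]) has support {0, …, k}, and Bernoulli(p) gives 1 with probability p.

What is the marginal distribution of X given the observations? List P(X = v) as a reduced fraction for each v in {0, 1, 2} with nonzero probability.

P(X=0) = 1/2, P(X=1) = 1/2

Enumerate traces; 4 have nonzero weight after conditioning:
  (Z=0, Y=0, X=1) weight 1/18
  (Z=0, Y=1, X=0) weight 1/18
  (Z=1, Y=0, X=1) weight 1/9
  (Z=1, Y=1, X=0) weight 1/9
Group by X:
  weight(X=0) = 1/6
  weight(X=1) = 1/6
Total weight = 1/6 + 1/6 = 1/3
P(X=0 | obs) = 1/6 / 1/3 = 1/2
P(X=1 | obs) = 1/6 / 1/3 = 1/2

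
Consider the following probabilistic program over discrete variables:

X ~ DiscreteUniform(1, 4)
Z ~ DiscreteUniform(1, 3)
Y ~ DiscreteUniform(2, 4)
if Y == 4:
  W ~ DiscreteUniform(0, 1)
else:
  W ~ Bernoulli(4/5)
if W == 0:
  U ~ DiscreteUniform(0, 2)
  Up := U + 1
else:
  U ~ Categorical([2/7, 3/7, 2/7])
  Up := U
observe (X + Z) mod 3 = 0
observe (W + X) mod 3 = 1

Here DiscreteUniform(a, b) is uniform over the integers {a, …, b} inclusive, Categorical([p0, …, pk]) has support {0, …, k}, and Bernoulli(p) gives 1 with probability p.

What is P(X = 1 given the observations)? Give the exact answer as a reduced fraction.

Enumerate traces; 27 have nonzero weight after conditioning:
  (X=1, Z=2, Y=2, W=0, U=0) weight 1/540
  (X=1, Z=2, Y=2, W=0, U=1) weight 1/540
  (X=1, Z=2, Y=2, W=0, U=2) weight 1/540
  (X=1, Z=2, Y=3, W=0, U=0) weight 1/540
  (X=1, Z=2, Y=3, W=0, U=1) weight 1/540
  (X=1, Z=2, Y=3, W=0, U=2) weight 1/540
  (X=1, Z=2, Y=4, W=0, U=0) weight 1/216
  (X=1, Z=2, Y=4, W=0, U=1) weight 1/216
  (X=3, Z=3, Y=2, W=1, U=0) weight 2/315
  (X=4, Z=2, Y=2, W=0, U=0) weight 1/540
  … 17 more
Group by X:
  weight(X=1) = 1/40
  weight(X=3) = 7/120
  weight(X=4) = 1/40
Total weight = 1/40 + 7/120 + 1/40 = 13/120
P(X=1 | obs) = 1/40 / 13/120 = 3/13
P(X=3 | obs) = 7/120 / 13/120 = 7/13
P(X=4 | obs) = 1/40 / 13/120 = 3/13

P(X = 1 | obs) = 3/13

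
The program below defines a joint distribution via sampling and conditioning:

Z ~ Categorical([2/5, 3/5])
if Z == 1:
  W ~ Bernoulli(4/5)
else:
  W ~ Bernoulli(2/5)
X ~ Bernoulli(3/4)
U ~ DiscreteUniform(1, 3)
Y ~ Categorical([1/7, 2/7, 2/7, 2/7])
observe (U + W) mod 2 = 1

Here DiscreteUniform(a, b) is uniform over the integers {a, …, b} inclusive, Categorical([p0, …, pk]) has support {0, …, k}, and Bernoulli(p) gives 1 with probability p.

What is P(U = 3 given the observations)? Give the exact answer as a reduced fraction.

Enumerate traces; 48 have nonzero weight after conditioning:
  (Z=0, W=0, X=0, U=1, Y=0) weight 1/350
  (Z=0, W=0, X=0, U=1, Y=1) weight 1/175
  (Z=0, W=0, X=0, U=1, Y=2) weight 1/175
  (Z=0, W=0, X=0, U=1, Y=3) weight 1/175
  (Z=0, W=0, X=0, U=3, Y=0) weight 1/350
  (Z=0, W=0, X=0, U=3, Y=1) weight 1/175
  (Z=0, W=0, X=0, U=3, Y=2) weight 1/175
  (Z=0, W=0, X=0, U=3, Y=3) weight 1/175
  (Z=0, W=1, X=0, U=2, Y=0) weight 1/525
  … 39 more
Group by U:
  weight(U=1) = 3/25
  weight(U=2) = 16/75
  weight(U=3) = 3/25
Total weight = 3/25 + 16/75 + 3/25 = 34/75
P(U=1 | obs) = 3/25 / 34/75 = 9/34
P(U=2 | obs) = 16/75 / 34/75 = 8/17
P(U=3 | obs) = 3/25 / 34/75 = 9/34

P(U = 3 | obs) = 9/34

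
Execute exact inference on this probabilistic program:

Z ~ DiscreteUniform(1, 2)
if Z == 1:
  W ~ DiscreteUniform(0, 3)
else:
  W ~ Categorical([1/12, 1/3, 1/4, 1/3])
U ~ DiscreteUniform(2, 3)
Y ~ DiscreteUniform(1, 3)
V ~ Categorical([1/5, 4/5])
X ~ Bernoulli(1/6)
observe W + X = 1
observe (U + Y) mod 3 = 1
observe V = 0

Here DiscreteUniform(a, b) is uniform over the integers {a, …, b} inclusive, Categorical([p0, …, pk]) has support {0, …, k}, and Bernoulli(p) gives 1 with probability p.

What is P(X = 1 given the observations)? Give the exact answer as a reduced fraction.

Enumerate traces; 8 have nonzero weight after conditioning:
  (Z=1, W=0, U=2, Y=2, V=0, X=1) weight 1/1440
  (Z=1, W=0, U=3, Y=1, V=0, X=1) weight 1/1440
  (Z=1, W=1, U=2, Y=2, V=0, X=0) weight 1/288
  (Z=1, W=1, U=3, Y=1, V=0, X=0) weight 1/288
  (Z=2, W=0, U=2, Y=2, V=0, X=1) weight 1/4320
  (Z=2, W=0, U=3, Y=1, V=0, X=1) weight 1/4320
  (Z=2, W=1, U=2, Y=2, V=0, X=0) weight 1/216
  (Z=2, W=1, U=3, Y=1, V=0, X=0) weight 1/216
Group by X:
  weight(X=0) = 7/432
  weight(X=1) = 1/540
Total weight = 7/432 + 1/540 = 13/720
P(X=0 | obs) = 7/432 / 13/720 = 35/39
P(X=1 | obs) = 1/540 / 13/720 = 4/39

P(X = 1 | obs) = 4/39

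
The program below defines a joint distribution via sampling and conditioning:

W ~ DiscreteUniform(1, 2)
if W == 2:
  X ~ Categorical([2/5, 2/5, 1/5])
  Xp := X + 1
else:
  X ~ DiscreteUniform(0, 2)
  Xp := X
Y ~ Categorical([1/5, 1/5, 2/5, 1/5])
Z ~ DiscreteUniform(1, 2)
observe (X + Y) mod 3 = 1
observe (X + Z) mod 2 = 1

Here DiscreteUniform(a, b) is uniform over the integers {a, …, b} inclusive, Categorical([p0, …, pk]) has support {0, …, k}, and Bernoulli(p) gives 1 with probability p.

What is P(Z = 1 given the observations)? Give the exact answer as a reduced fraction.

P(Z = 1 | obs) = 27/49

Enumerate traces; 8 have nonzero weight after conditioning:
  (W=1, X=0, Y=1, Z=1) weight 1/60
  (W=1, X=1, Y=0, Z=2) weight 1/60
  (W=1, X=1, Y=3, Z=2) weight 1/60
  (W=1, X=2, Y=2, Z=1) weight 1/30
  (W=2, X=0, Y=1, Z=1) weight 1/50
  (W=2, X=1, Y=0, Z=2) weight 1/50
  (W=2, X=1, Y=3, Z=2) weight 1/50
  (W=2, X=2, Y=2, Z=1) weight 1/50
Group by Z:
  weight(Z=1) = 9/100
  weight(Z=2) = 11/150
Total weight = 9/100 + 11/150 = 49/300
P(Z=1 | obs) = 9/100 / 49/300 = 27/49
P(Z=2 | obs) = 11/150 / 49/300 = 22/49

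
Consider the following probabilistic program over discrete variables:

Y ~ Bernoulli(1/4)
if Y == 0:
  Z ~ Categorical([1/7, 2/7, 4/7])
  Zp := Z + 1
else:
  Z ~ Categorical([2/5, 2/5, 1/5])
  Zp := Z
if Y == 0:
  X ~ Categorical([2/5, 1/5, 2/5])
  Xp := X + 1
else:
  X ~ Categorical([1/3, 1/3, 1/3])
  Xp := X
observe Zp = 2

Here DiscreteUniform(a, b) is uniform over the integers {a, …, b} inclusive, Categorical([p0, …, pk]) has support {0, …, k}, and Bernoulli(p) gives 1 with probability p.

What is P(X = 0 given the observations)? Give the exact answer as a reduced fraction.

P(X = 0 | obs) = 43/111

Enumerate traces; 6 have nonzero weight after conditioning:
  (Y=0, Z=1, X=0) weight 3/35
  (Y=0, Z=1, X=1) weight 3/70
  (Y=0, Z=1, X=2) weight 3/35
  (Y=1, Z=2, X=0) weight 1/60
  (Y=1, Z=2, X=1) weight 1/60
  (Y=1, Z=2, X=2) weight 1/60
Group by X:
  weight(X=0) = 43/420
  weight(X=1) = 5/84
  weight(X=2) = 43/420
Total weight = 43/420 + 5/84 + 43/420 = 37/140
P(X=0 | obs) = 43/420 / 37/140 = 43/111
P(X=1 | obs) = 5/84 / 37/140 = 25/111
P(X=2 | obs) = 43/420 / 37/140 = 43/111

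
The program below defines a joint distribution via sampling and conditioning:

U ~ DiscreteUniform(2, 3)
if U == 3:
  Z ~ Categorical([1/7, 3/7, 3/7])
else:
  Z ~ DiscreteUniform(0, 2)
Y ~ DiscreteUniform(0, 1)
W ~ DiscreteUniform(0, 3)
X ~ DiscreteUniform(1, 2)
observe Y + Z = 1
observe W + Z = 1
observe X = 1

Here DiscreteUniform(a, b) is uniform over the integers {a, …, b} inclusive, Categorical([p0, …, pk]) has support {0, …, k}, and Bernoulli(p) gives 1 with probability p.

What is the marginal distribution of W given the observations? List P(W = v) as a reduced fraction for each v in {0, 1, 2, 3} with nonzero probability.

Enumerate traces; 4 have nonzero weight after conditioning:
  (U=2, Z=0, Y=1, W=1, X=1) weight 1/96
  (U=2, Z=1, Y=0, W=0, X=1) weight 1/96
  (U=3, Z=0, Y=1, W=1, X=1) weight 1/224
  (U=3, Z=1, Y=0, W=0, X=1) weight 3/224
Group by W:
  weight(W=0) = 1/42
  weight(W=1) = 5/336
Total weight = 1/42 + 5/336 = 13/336
P(W=0 | obs) = 1/42 / 13/336 = 8/13
P(W=1 | obs) = 5/336 / 13/336 = 5/13

P(W=0) = 8/13, P(W=1) = 5/13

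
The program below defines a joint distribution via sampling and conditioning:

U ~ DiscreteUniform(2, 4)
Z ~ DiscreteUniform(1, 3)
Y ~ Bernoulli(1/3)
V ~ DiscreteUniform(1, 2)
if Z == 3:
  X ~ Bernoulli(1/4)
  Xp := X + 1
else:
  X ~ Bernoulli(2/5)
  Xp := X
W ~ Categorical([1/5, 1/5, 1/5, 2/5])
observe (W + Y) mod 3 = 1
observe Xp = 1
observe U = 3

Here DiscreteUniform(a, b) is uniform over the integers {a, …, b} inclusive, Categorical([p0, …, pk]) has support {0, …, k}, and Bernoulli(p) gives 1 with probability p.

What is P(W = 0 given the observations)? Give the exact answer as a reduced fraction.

P(W = 0 | obs) = 1/5

Enumerate traces; 18 have nonzero weight after conditioning:
  (U=3, Z=1, Y=0, V=1, X=1, W=1) weight 2/675
  (U=3, Z=1, Y=0, V=2, X=1, W=1) weight 2/675
  (U=3, Z=1, Y=1, V=1, X=1, W=0) weight 1/675
  (U=3, Z=1, Y=1, V=1, X=1, W=3) weight 2/675
  (U=3, Z=1, Y=1, V=2, X=1, W=0) weight 1/675
  (U=3, Z=1, Y=1, V=2, X=1, W=3) weight 2/675
  (U=3, Z=2, Y=0, V=1, X=1, W=1) weight 2/675
  (U=3, Z=2, Y=0, V=2, X=1, W=1) weight 2/675
  … 10 more
Group by W:
  weight(W=0) = 31/2700
  weight(W=1) = 31/1350
  weight(W=3) = 31/1350
Total weight = 31/2700 + 31/1350 + 31/1350 = 31/540
P(W=0 | obs) = 31/2700 / 31/540 = 1/5
P(W=1 | obs) = 31/1350 / 31/540 = 2/5
P(W=3 | obs) = 31/1350 / 31/540 = 2/5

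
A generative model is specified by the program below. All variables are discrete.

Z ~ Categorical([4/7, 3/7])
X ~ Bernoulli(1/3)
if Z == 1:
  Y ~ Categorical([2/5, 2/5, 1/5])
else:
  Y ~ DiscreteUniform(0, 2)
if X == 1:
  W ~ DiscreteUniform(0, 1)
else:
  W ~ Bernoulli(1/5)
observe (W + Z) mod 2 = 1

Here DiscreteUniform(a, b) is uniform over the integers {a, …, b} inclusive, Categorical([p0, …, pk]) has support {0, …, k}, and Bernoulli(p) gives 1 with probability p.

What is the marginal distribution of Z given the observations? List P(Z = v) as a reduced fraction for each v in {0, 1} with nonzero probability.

Enumerate traces; 12 have nonzero weight after conditioning:
  (Z=0, X=0, Y=0, W=1) weight 8/315
  (Z=0, X=0, Y=1, W=1) weight 8/315
  (Z=0, X=0, Y=2, W=1) weight 8/315
  (Z=0, X=1, Y=0, W=1) weight 2/63
  (Z=0, X=1, Y=1, W=1) weight 2/63
  (Z=0, X=1, Y=2, W=1) weight 2/63
  (Z=1, X=0, Y=0, W=0) weight 16/175
  (Z=1, X=0, Y=1, W=0) weight 16/175
  … 4 more
Group by Z:
  weight(Z=0) = 6/35
  weight(Z=1) = 3/10
Total weight = 6/35 + 3/10 = 33/70
P(Z=0 | obs) = 6/35 / 33/70 = 4/11
P(Z=1 | obs) = 3/10 / 33/70 = 7/11

P(Z=0) = 4/11, P(Z=1) = 7/11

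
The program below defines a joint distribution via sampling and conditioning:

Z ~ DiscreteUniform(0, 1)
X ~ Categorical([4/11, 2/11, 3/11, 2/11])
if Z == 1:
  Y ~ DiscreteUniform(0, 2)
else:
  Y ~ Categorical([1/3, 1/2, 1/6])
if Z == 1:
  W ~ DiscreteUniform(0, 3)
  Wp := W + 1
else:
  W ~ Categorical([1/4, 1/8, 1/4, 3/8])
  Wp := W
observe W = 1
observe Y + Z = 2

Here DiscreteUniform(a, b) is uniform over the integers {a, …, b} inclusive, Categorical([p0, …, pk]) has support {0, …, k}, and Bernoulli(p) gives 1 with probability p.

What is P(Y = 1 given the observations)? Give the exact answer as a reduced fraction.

P(Y = 1 | obs) = 4/5

Enumerate traces; 8 have nonzero weight after conditioning:
  (Z=0, X=0, Y=2, W=1) weight 1/264
  (Z=0, X=1, Y=2, W=1) weight 1/528
  (Z=0, X=2, Y=2, W=1) weight 1/352
  (Z=0, X=3, Y=2, W=1) weight 1/528
  (Z=1, X=0, Y=1, W=1) weight 1/66
  (Z=1, X=1, Y=1, W=1) weight 1/132
  (Z=1, X=2, Y=1, W=1) weight 1/88
  (Z=1, X=3, Y=1, W=1) weight 1/132
Group by Y:
  weight(Y=1) = 1/24
  weight(Y=2) = 1/96
Total weight = 1/24 + 1/96 = 5/96
P(Y=1 | obs) = 1/24 / 5/96 = 4/5
P(Y=2 | obs) = 1/96 / 5/96 = 1/5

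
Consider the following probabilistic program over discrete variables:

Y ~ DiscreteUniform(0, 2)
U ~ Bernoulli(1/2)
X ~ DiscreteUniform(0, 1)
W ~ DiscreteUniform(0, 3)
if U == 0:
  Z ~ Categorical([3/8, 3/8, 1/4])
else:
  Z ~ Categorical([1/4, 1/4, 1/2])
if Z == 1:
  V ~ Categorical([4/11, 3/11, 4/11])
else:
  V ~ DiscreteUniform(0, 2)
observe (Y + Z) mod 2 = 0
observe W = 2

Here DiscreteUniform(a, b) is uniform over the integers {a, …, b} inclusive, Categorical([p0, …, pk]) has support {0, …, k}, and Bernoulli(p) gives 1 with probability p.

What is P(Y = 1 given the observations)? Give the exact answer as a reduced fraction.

P(Y = 1 | obs) = 5/27

Enumerate traces; 60 have nonzero weight after conditioning:
  (Y=0, U=0, X=0, W=2, Z=0, V=0) weight 1/384
  (Y=0, U=0, X=0, W=2, Z=0, V=1) weight 1/384
  (Y=0, U=0, X=0, W=2, Z=0, V=2) weight 1/384
  (Y=0, U=0, X=0, W=2, Z=2, V=0) weight 1/576
  (Y=0, U=0, X=0, W=2, Z=2, V=1) weight 1/576
  (Y=0, U=0, X=0, W=2, Z=2, V=2) weight 1/576
  (Y=0, U=0, X=1, W=2, Z=0, V=0) weight 1/384
  (Y=0, U=0, X=1, W=2, Z=0, V=1) weight 1/384
  (Y=1, U=0, X=0, W=2, Z=1, V=0) weight 1/352
  (Y=2, U=0, X=0, W=2, Z=0, V=0) weight 1/384
  … 50 more
Group by Y:
  weight(Y=0) = 11/192
  weight(Y=1) = 5/192
  weight(Y=2) = 11/192
Total weight = 11/192 + 5/192 + 11/192 = 9/64
P(Y=0 | obs) = 11/192 / 9/64 = 11/27
P(Y=1 | obs) = 5/192 / 9/64 = 5/27
P(Y=2 | obs) = 11/192 / 9/64 = 11/27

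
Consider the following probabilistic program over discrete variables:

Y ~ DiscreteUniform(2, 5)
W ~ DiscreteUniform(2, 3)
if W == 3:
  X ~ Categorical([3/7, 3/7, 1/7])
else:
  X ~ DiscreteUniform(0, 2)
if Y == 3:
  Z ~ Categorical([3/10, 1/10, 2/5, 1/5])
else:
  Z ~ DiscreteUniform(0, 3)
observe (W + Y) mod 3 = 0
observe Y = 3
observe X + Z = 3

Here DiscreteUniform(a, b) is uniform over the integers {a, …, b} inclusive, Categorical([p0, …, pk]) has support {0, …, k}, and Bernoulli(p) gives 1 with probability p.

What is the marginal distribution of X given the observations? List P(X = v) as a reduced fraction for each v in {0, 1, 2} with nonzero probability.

P(X=0) = 6/19, P(X=1) = 12/19, P(X=2) = 1/19

Enumerate traces; 3 have nonzero weight after conditioning:
  (Y=3, W=3, X=0, Z=3) weight 3/280
  (Y=3, W=3, X=1, Z=2) weight 3/140
  (Y=3, W=3, X=2, Z=1) weight 1/560
Group by X:
  weight(X=0) = 3/280
  weight(X=1) = 3/140
  weight(X=2) = 1/560
Total weight = 3/280 + 3/140 + 1/560 = 19/560
P(X=0 | obs) = 3/280 / 19/560 = 6/19
P(X=1 | obs) = 3/140 / 19/560 = 12/19
P(X=2 | obs) = 1/560 / 19/560 = 1/19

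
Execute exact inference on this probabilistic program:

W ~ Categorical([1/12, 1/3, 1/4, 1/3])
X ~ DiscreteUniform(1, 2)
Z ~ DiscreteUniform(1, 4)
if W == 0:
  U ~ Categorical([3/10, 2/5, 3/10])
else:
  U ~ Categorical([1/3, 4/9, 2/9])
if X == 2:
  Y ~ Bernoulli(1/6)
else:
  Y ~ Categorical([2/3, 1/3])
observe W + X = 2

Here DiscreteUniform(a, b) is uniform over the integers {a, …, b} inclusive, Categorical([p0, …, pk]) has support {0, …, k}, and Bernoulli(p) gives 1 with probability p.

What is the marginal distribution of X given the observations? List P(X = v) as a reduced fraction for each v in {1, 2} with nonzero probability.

Enumerate traces; 48 have nonzero weight after conditioning:
  (W=0, X=2, Z=1, U=0, Y=0) weight 1/384
  (W=0, X=2, Z=1, U=0, Y=1) weight 1/1920
  (W=0, X=2, Z=1, U=1, Y=0) weight 1/288
  (W=0, X=2, Z=1, U=1, Y=1) weight 1/1440
  (W=0, X=2, Z=1, U=2, Y=0) weight 1/384
  (W=0, X=2, Z=1, U=2, Y=1) weight 1/1920
  (W=0, X=2, Z=2, U=0, Y=0) weight 1/384
  (W=0, X=2, Z=2, U=0, Y=1) weight 1/1920
  (W=1, X=1, Z=1, U=0, Y=0) weight 1/108
  … 39 more
Group by X:
  weight(X=1) = 1/6
  weight(X=2) = 1/24
Total weight = 1/6 + 1/24 = 5/24
P(X=1 | obs) = 1/6 / 5/24 = 4/5
P(X=2 | obs) = 1/24 / 5/24 = 1/5

P(X=1) = 4/5, P(X=2) = 1/5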